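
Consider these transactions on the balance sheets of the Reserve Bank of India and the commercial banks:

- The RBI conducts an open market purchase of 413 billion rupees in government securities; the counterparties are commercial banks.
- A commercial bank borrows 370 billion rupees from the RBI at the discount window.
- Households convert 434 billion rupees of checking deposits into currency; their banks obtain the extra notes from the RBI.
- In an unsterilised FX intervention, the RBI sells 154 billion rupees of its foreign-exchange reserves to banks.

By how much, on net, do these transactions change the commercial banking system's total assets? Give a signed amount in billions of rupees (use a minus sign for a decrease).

OMO purchase (from banks) 413 billion rupees: just an asset swap on bank balance sheets → 0.
Discount-window loan 370 billion rupees: bank balance sheets expand → +370B.
Currency withdrawal 434 billion rupees: bank balance sheets shrink → −434B.
FX sale 154 billion rupees: just an asset swap on bank balance sheets → 0.
Net: 0 + 370 − 434 + 0 = -64 billion.

-64 billion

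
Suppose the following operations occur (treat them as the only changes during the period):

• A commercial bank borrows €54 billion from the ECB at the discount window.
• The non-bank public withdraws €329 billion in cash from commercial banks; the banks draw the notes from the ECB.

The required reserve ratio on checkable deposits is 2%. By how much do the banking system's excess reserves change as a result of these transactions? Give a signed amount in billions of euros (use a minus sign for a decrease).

-€268.42 billion

Discount-window loan €54 billion: reserves +€54B, deposits 0.
Currency withdrawal €329 billion: reserves −€329B, deposits −€329B.
Totals: Δreserves = −€275B, Δdeposits = −€329B.
Δrequired reserves = 2% × −€329B = −€6.58B.
Δexcess reserves = Δreserves − Δrequired = −€275B − (−€6.58B) = -€268.42 billion.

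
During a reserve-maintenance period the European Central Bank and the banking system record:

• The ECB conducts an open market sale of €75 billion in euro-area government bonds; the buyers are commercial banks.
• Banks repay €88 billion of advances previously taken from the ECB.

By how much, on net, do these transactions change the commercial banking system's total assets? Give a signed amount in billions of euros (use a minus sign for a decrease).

ECB balance sheet:
  Assets:      Securities −€75B, Loans to banks −€88B
  Liabilities: Bank reserves −€163B
Commercial banking system:
  Assets:      Reserves at CB −€163B, Securities +€75B
  Liabilities: Borrowings from CB −€88B
Change in total bank assets = -€88 billion.

-€88 billion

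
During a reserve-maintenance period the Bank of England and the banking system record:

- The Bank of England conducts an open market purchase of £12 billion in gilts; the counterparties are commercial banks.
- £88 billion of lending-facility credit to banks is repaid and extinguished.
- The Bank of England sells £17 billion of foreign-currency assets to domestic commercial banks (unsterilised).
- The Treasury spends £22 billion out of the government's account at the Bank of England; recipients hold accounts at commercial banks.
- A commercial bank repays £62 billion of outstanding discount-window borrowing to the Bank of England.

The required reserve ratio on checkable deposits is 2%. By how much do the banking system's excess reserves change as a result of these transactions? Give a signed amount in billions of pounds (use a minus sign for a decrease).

-£133.44 billion

OMO purchase (from banks) £12 billion: reserves +£12B, deposits 0.
Discount-window repayment £88 billion: reserves −£88B, deposits 0.
FX sale £17 billion: reserves −£17B, deposits 0.
Government spending £22 billion: reserves +£22B, deposits +£22B.
Discount-window repayment £62 billion: reserves −£62B, deposits 0.
Totals: Δreserves = −£133B, Δdeposits = +£22B.
Δrequired reserves = 2% × +£22B = +£0.44B.
Δexcess reserves = Δreserves − Δrequired = −£133B − (+£0.44B) = -£133.44 billion.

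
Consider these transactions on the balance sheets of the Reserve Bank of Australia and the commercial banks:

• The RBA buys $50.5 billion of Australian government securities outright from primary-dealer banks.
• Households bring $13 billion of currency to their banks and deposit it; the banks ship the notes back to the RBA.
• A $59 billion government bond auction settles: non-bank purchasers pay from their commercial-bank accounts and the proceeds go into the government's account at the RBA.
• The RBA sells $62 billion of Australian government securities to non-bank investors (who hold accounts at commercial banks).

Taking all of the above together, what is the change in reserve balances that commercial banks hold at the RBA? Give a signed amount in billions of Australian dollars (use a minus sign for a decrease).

OMO purchase (from banks) $50.5 billion: the RBA pays by crediting reserve accounts → +$50.5B.
Currency deposit $13 billion: returned notes are swapped for reserve credit → +$13B.
Government account inflow $59 billion: funds move from bank reserves into the government account → −$59B.
Asset sale (to non-banks) $62 billion: the non-bank buyers' banks settle from reserves → −$62B.
Net: 50.5 + 13 − 59 − 62 = -$57.5 billion.

-$57.5 billion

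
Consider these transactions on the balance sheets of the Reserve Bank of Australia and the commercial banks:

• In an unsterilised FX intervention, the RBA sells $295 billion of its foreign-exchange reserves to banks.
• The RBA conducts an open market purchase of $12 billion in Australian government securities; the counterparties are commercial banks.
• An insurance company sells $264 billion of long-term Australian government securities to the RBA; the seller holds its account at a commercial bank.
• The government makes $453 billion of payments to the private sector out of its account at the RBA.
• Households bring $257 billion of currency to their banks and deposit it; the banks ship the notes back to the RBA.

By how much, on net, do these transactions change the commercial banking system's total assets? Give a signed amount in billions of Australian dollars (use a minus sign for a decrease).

FX sale $295 billion: just an asset swap on bank balance sheets → 0.
OMO purchase (from banks) $12 billion: just an asset swap on bank balance sheets → 0.
Asset purchase (from non-banks) $264 billion: bank balance sheets expand → +$264B.
Government spending $453 billion: bank balance sheets expand → +$453B.
Currency deposit $257 billion: bank balance sheets expand → +$257B.
Net: 0 + 0 + 264 + 453 + 257 = +$974 billion.

+$974 billion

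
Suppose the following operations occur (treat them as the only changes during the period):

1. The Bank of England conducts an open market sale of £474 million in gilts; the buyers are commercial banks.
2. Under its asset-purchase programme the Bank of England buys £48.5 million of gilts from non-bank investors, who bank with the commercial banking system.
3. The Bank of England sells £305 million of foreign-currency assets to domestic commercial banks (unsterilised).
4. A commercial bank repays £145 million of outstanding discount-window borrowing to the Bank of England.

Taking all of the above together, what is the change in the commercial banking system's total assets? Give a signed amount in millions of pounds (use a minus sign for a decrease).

-£96.5 million

Bank of England balance sheet:
  Assets:      Securities −£425.5M, Loans to banks −£145M, Foreign assets −£305M
  Liabilities: Bank reserves −£875.5M
Commercial banking system:
  Assets:      Reserves at CB −£875.5M, Securities +£474M, Foreign assets +£305M
  Liabilities: Checkable deposits +£48.5M, Borrowings from CB −£145M
Change in total bank assets = -£96.5 million.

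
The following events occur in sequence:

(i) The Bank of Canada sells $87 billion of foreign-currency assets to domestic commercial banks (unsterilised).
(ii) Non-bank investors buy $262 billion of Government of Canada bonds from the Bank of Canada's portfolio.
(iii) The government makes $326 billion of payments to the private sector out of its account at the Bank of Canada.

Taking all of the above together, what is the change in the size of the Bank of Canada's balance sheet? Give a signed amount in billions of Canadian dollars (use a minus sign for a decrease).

-$349 billion

Bank of Canada balance sheet:
  Assets:      Securities −$262B, Foreign assets −$87B
  Liabilities: Bank reserves −$23B, Government deposits −$326B
Change in total Bank of Canada assets = -$349 billion.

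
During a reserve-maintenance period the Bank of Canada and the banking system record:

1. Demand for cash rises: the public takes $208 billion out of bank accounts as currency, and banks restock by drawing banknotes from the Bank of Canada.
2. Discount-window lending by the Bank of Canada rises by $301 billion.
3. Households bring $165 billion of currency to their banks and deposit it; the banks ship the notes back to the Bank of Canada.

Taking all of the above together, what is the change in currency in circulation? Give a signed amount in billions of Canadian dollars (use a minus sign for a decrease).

Bank of Canada balance sheet:
  Assets:      Loans to banks +$301B
  Liabilities: Bank reserves +$258B, Currency in circulation +$43B
So the change in currency in circulation is +$43 billion.

+$43 billion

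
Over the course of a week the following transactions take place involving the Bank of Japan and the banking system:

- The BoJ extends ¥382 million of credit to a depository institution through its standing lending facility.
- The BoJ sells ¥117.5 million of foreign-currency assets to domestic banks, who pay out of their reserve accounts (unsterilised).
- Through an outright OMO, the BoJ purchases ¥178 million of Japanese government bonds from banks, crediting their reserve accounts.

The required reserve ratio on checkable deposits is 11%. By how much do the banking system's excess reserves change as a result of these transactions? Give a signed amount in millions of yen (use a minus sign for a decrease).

Discount-window loan ¥382 million: reserves +¥382M, deposits 0.
FX sale ¥117.5 million: reserves −¥117.5M, deposits 0.
OMO purchase (from banks) ¥178 million: reserves +¥178M, deposits 0.
Totals: Δreserves = +¥442.5M, Δdeposits = 0.
Δrequired reserves = 11% × 0 = 0.
Δexcess reserves = Δreserves − Δrequired = +¥442.5M − (0) = +¥442.5 million.

+¥442.5 million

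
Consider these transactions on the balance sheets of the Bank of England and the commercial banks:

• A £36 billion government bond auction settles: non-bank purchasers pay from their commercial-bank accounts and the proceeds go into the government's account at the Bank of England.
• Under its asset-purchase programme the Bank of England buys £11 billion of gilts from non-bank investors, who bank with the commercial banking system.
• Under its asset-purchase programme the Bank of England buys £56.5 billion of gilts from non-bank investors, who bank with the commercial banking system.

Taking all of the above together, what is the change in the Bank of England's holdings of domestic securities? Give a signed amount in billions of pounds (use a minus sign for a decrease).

+£67.5 billion

Bank of England balance sheet:
  Assets:      Securities +£67.5B
  Liabilities: Bank reserves +£31.5B, Government deposits +£36B
Commercial banking system:
  Assets:      Reserves at CB +£31.5B
  Liabilities: Checkable deposits +£31.5B
So the change in the Bank of England's holdings of domestic securities is +£67.5 billion.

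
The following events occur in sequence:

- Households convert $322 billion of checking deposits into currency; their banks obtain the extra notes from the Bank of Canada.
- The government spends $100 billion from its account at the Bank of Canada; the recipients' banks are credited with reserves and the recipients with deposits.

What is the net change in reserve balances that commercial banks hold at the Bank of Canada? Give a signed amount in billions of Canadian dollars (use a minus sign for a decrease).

Currency withdrawal $322 billion: banks swap reserves for currency → −$322B.
Government spending $100 billion: government payments flow into bank reserve accounts → +$100B.
Net: −322 + 100 = -$222 billion.

-$222 billion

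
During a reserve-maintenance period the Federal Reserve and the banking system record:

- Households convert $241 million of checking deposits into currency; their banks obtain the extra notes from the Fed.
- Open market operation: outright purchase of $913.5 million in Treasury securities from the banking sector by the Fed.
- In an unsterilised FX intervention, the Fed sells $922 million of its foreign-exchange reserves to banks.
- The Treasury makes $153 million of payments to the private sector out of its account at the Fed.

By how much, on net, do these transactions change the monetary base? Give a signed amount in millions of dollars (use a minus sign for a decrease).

Currency withdrawal $241 million: just a shift between currency and reserves — both are base money → 0.
OMO purchase (from banks) $913.5 million: Fed balance sheet expands → +$913.5M.
FX sale $922 million: Fed balance sheet contracts → −$922M.
Government spending $153 million: a non-base liability converts back to reserves → +$153M.
Net: 0 + 913.5 − 922 + 153 = +$144.5 million.

+$144.5 million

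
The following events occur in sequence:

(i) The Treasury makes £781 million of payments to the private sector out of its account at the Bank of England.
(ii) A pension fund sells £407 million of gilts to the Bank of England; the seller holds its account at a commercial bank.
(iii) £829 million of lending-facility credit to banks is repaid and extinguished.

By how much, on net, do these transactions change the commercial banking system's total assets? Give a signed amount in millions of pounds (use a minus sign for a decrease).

Government spending £781 million: bank balance sheets expand → +£781M.
Asset purchase (from non-banks) £407 million: bank balance sheets expand → +£407M.
Discount-window repayment £829 million: bank balance sheets shrink → −£829M.
Net: 781 + 407 − 829 = +£359 million.

+£359 million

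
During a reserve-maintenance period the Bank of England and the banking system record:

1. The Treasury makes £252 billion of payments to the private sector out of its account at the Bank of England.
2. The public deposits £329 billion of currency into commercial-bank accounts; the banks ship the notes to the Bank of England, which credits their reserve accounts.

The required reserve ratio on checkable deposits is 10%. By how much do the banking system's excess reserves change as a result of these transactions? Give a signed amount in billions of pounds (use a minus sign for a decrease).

Government spending £252 billion: reserves +£252B, deposits +£252B.
Currency deposit £329 billion: reserves +£329B, deposits +£329B.
Totals: Δreserves = +£581B, Δdeposits = +£581B.
Δrequired reserves = 10% × +£581B = +£58.1B.
Δexcess reserves = Δreserves − Δrequired = +£581B − (+£58.1B) = +£522.9 billion.

+£522.9 billion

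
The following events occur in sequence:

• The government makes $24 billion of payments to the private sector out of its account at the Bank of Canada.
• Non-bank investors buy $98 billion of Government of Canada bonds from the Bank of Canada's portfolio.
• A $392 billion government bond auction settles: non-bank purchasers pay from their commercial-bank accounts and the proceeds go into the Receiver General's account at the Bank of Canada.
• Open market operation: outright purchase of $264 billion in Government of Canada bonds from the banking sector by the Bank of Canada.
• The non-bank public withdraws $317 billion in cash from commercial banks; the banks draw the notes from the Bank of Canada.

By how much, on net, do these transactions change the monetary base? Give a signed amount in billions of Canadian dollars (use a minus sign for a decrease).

-$202 billion

Bank of Canada balance sheet:
  Assets:      Securities +$166B
  Liabilities: Bank reserves −$519B, Currency in circulation +$317B, Government deposits +$368B
Monetary base = currency + reserves: +$317B + (−$519B) = -$202 billion.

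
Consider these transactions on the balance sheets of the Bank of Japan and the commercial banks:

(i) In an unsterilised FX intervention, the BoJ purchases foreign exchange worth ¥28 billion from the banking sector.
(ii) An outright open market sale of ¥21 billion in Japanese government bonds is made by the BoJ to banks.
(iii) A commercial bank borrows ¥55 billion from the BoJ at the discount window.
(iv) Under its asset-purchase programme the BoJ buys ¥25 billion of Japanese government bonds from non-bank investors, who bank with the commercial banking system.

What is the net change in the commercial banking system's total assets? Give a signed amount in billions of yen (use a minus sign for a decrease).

+¥80 billion

BoJ balance sheet:
  Assets:      Securities +¥4B, Loans to banks +¥55B, Foreign assets +¥28B
  Liabilities: Bank reserves +¥87B
Commercial banking system:
  Assets:      Reserves at CB +¥87B, Securities +¥21B, Foreign assets −¥28B
  Liabilities: Checkable deposits +¥25B, Borrowings from CB +¥55B
Change in total bank assets = +¥80 billion.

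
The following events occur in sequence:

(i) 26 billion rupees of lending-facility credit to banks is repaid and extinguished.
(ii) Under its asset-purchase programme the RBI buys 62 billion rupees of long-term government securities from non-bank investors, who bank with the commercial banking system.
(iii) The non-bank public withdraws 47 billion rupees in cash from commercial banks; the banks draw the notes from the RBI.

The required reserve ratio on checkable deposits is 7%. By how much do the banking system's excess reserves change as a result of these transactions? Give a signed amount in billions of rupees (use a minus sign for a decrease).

Discount-window repayment 26 billion rupees: reserves −26B, deposits 0.
Asset purchase (from non-banks) 62 billion rupees: reserves +62B, deposits +62B.
Currency withdrawal 47 billion rupees: reserves −47B, deposits −47B.
Totals: Δreserves = −11B, Δdeposits = +15B.
Δrequired reserves = 7% × +15B = +1.05B.
Δexcess reserves = Δreserves − Δrequired = −11B − (+1.05B) = -12.05 billion.

-12.05 billion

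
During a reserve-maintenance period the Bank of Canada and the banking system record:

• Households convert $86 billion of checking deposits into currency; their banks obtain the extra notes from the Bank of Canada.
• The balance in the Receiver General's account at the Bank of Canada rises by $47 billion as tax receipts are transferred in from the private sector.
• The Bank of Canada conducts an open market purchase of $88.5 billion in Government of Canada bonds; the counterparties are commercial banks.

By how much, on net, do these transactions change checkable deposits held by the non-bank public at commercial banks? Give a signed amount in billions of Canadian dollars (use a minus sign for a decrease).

Currency withdrawal $86 billion: non-bank counterparties' bank balances fall → −$86B.
Government account inflow $47 billion: non-bank counterparties' bank balances fall → −$47B.
OMO purchase (from banks) $88.5 billion: the counterparty is a bank, so public deposits are unchanged → 0.
Net: −86 − 47 + 0 = -$133 billion.

-$133 billion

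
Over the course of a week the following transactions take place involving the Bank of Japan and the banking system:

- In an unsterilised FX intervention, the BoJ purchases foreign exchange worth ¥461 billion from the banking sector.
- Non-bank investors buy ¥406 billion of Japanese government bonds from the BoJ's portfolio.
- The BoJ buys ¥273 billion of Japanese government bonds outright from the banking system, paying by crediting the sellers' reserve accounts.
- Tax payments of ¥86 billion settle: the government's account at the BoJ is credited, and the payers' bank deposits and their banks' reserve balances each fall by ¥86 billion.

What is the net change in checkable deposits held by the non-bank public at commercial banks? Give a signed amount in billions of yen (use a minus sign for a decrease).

BoJ balance sheet:
  Assets:      Securities −¥133B, Foreign assets +¥461B
  Liabilities: Bank reserves +¥242B, Government deposits +¥86B
Commercial banking system:
  Assets:      Reserves at CB +¥242B, Securities −¥273B, Foreign assets −¥461B
  Liabilities: Checkable deposits −¥492B
So the change in checkable deposits held by the non-bank public at commercial banks is -¥492 billion.

-¥492 billion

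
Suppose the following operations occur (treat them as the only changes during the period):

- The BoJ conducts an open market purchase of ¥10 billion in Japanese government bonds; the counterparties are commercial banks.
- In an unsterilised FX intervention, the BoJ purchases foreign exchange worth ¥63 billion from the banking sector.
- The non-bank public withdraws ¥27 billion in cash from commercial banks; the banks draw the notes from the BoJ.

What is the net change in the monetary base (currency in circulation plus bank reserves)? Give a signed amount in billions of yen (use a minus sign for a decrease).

OMO purchase (from banks) ¥10 billion: BoJ balance sheet expands → +¥10B.
FX purchase ¥63 billion: BoJ balance sheet expands → +¥63B.
Currency withdrawal ¥27 billion: just a shift between currency and reserves — both are base money → 0.
Net: 10 + 63 + 0 = +¥73 billion.

+¥73 billion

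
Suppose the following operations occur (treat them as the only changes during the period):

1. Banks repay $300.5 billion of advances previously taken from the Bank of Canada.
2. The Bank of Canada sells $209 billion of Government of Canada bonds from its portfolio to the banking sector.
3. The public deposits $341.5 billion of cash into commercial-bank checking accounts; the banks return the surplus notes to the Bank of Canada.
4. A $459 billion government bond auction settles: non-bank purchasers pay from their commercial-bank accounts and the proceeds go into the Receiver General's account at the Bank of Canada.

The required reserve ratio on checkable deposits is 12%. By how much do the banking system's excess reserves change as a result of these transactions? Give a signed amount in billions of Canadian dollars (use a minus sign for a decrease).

-$612.9 billion

Discount-window repayment $300.5 billion: reserves −$300.5B, deposits 0.
OMO sale (to banks) $209 billion: reserves −$209B, deposits 0.
Currency deposit $341.5 billion: reserves +$341.5B, deposits +$341.5B.
Government account inflow $459 billion: reserves −$459B, deposits −$459B.
Totals: Δreserves = −$627B, Δdeposits = −$117.5B.
Δrequired reserves = 12% × −$117.5B = −$14.1B.
Δexcess reserves = Δreserves − Δrequired = −$627B − (−$14.1B) = -$612.9 billion.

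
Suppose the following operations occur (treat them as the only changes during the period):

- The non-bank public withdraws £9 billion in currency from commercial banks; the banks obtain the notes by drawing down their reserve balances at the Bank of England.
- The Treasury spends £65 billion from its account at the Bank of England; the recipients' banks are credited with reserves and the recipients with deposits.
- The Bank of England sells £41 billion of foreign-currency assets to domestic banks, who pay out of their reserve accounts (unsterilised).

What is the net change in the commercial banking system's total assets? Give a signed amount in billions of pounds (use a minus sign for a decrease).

+£56 billion

Currency withdrawal £9 billion: bank balance sheets shrink → −£9B.
Government spending £65 billion: bank balance sheets expand → +£65B.
FX sale £41 billion: just an asset swap on bank balance sheets → 0.
Net: −9 + 65 + 0 = +£56 billion.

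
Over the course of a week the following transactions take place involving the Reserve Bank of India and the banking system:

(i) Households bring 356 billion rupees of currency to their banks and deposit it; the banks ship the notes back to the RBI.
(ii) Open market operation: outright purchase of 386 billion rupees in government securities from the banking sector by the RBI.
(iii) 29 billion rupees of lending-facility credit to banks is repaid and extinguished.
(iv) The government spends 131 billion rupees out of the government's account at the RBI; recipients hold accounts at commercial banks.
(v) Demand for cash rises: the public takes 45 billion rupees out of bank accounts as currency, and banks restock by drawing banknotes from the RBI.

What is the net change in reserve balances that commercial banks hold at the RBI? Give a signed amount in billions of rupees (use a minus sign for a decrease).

RBI balance sheet:
  Assets:      Securities +386B, Loans to banks −29B
  Liabilities: Bank reserves +799B, Currency in circulation −311B, Government deposits −131B
Commercial banking system:
  Assets:      Reserves at CB +799B, Securities −386B
  Liabilities: Checkable deposits +442B, Borrowings from CB −29B
So the change in reserve balances that commercial banks hold at the RBI is +799 billion.

+799 billion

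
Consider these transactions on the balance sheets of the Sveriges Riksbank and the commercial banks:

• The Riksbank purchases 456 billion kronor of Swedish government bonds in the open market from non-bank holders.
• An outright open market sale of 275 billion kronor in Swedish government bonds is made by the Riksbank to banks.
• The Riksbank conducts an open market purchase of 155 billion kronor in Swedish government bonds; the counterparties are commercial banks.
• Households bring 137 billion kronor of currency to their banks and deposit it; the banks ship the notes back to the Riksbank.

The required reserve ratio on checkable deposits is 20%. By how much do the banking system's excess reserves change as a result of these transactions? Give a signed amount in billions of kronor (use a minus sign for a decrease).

+354.4 billion

Asset purchase (from non-banks) 456 billion kronor: reserves +456B, deposits +456B.
OMO sale (to banks) 275 billion kronor: reserves −275B, deposits 0.
OMO purchase (from banks) 155 billion kronor: reserves +155B, deposits 0.
Currency deposit 137 billion kronor: reserves +137B, deposits +137B.
Totals: Δreserves = +473B, Δdeposits = +593B.
Δrequired reserves = 20% × +593B = +118.6B.
Δexcess reserves = Δreserves − Δrequired = +473B − (+118.6B) = +354.4 billion.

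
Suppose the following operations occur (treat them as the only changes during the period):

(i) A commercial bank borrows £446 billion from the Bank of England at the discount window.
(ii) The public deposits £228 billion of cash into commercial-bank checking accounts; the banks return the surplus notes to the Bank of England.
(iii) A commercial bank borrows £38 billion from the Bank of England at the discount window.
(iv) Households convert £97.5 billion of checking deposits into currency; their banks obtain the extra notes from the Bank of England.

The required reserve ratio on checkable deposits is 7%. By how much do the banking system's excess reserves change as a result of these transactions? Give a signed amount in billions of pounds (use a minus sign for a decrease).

+£605.365 billion

Discount-window loan £446 billion: reserves +£446B, deposits 0.
Currency deposit £228 billion: reserves +£228B, deposits +£228B.
Discount-window loan £38 billion: reserves +£38B, deposits 0.
Currency withdrawal £97.5 billion: reserves −£97.5B, deposits −£97.5B.
Totals: Δreserves = +£614.5B, Δdeposits = +£130.5B.
Δrequired reserves = 7% × +£130.5B = +£9.135B.
Δexcess reserves = Δreserves − Δrequired = +£614.5B − (+£9.135B) = +£605.365 billion.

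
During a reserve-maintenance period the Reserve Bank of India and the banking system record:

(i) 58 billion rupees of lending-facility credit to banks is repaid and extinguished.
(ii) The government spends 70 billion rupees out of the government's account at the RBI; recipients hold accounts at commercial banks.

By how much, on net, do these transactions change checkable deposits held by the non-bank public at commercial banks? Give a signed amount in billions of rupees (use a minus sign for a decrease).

+70 billion

RBI balance sheet:
  Assets:      Loans to banks −58B
  Liabilities: Bank reserves +12B, Government deposits −70B
Commercial banking system:
  Assets:      Reserves at CB +12B
  Liabilities: Checkable deposits +70B, Borrowings from CB −58B
So the change in checkable deposits held by the non-bank public at commercial banks is +70 billion.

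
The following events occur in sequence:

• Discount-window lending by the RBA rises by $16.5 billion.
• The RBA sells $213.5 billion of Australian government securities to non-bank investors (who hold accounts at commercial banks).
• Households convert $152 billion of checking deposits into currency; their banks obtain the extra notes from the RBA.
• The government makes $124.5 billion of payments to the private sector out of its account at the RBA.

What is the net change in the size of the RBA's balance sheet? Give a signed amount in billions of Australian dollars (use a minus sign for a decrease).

-$197 billion

Discount-window loan $16.5 billion: an RBA asset is acquired → +$16.5B.
Asset sale (to non-banks) $213.5 billion: an RBA asset is shed → −$213.5B.
Currency withdrawal $152 billion: only the composition of liabilities changes → 0.
Government spending $124.5 billion: only the composition of liabilities changes → 0.
Net: 16.5 − 213.5 + 0 + 0 = -$197 billion.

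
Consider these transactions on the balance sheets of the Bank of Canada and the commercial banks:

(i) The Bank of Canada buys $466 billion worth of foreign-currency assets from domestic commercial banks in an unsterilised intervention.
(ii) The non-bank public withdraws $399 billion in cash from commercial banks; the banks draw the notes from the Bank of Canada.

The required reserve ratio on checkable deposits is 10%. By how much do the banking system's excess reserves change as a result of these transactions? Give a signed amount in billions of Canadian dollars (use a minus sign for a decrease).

+$106.9 billion

FX purchase $466 billion: reserves +$466B, deposits 0.
Currency withdrawal $399 billion: reserves −$399B, deposits −$399B.
Totals: Δreserves = +$67B, Δdeposits = −$399B.
Δrequired reserves = 10% × −$399B = −$39.9B.
Δexcess reserves = Δreserves − Δrequired = +$67B − (−$39.9B) = +$106.9 billion.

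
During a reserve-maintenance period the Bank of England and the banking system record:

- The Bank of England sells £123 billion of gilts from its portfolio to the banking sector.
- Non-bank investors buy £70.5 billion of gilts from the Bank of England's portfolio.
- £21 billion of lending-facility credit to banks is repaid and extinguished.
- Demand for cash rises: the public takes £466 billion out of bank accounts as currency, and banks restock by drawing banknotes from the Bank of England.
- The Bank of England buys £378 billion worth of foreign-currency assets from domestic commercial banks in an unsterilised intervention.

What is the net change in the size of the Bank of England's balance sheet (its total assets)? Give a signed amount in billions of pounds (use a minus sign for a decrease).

+£163.5 billion

OMO sale (to banks) £123 billion: a Bank of England asset is shed → −£123B.
Asset sale (to non-banks) £70.5 billion: a Bank of England asset is shed → −£70.5B.
Discount-window repayment £21 billion: a Bank of England asset is shed → −£21B.
Currency withdrawal £466 billion: only the composition of liabilities changes → 0.
FX purchase £378 billion: a Bank of England asset is acquired → +£378B.
Net: −123 − 70.5 − 21 + 0 + 378 = +£163.5 billion.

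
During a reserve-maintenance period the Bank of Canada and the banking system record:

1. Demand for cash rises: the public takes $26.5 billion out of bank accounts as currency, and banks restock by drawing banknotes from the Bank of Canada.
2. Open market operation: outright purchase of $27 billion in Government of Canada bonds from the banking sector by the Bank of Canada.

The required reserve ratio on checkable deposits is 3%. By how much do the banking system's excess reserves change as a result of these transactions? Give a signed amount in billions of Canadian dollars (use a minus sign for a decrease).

Currency withdrawal $26.5 billion: reserves −$26.5B, deposits −$26.5B.
OMO purchase (from banks) $27 billion: reserves +$27B, deposits 0.
Totals: Δreserves = +$0.5B, Δdeposits = −$26.5B.
Δrequired reserves = 3% × −$26.5B = −$0.795B.
Δexcess reserves = Δreserves − Δrequired = +$0.5B − (−$0.795B) = +$1.295 billion.

+$1.295 billion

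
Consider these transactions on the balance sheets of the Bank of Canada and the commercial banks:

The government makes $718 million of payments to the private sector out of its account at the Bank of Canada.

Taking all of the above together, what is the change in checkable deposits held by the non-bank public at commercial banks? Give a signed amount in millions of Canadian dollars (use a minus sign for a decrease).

Government spending $718 million: non-bank counterparties' bank balances rise → +$718M.

+$718 million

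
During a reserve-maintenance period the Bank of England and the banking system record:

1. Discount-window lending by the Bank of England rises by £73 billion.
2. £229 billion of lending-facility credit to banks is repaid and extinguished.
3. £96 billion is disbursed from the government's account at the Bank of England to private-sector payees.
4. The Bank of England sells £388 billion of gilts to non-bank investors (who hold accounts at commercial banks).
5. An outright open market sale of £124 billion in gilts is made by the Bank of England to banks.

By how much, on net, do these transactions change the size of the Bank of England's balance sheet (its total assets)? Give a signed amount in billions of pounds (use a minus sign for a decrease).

Discount-window loan £73 billion: a Bank of England asset is acquired → +£73B.
Discount-window repayment £229 billion: a Bank of England asset is shed → −£229B.
Government spending £96 billion: only the composition of liabilities changes → 0.
Asset sale (to non-banks) £388 billion: a Bank of England asset is shed → −£388B.
OMO sale (to banks) £124 billion: a Bank of England asset is shed → −£124B.
Net: 73 − 229 + 0 − 388 − 124 = -£668 billion.

-£668 billion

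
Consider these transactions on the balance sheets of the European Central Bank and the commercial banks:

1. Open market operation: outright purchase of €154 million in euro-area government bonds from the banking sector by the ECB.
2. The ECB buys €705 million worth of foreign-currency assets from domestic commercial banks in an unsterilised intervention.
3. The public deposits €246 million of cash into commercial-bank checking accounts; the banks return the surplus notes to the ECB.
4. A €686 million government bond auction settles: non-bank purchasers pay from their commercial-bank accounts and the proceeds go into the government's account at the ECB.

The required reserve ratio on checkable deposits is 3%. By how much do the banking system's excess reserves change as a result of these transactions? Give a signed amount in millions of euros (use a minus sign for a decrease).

+€432.2 million

OMO purchase (from banks) €154 million: reserves +€154M, deposits 0.
FX purchase €705 million: reserves +€705M, deposits 0.
Currency deposit €246 million: reserves +€246M, deposits +€246M.
Government account inflow €686 million: reserves −€686M, deposits −€686M.
Totals: Δreserves = +€419M, Δdeposits = −€440M.
Δrequired reserves = 3% × −€440M = −€13.2M.
Δexcess reserves = Δreserves − Δrequired = +€419M − (−€13.2M) = +€432.2 million.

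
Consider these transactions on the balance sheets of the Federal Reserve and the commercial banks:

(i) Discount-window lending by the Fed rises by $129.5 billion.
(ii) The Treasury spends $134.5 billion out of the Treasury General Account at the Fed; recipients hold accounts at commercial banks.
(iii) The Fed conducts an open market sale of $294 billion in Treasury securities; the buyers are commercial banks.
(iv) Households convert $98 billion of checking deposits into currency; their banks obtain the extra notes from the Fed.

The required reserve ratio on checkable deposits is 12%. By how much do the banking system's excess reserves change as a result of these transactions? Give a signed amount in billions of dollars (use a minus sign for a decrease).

-$132.38 billion

Discount-window loan $129.5 billion: reserves +$129.5B, deposits 0.
Government spending $134.5 billion: reserves +$134.5B, deposits +$134.5B.
OMO sale (to banks) $294 billion: reserves −$294B, deposits 0.
Currency withdrawal $98 billion: reserves −$98B, deposits −$98B.
Totals: Δreserves = −$128B, Δdeposits = +$36.5B.
Δrequired reserves = 12% × +$36.5B = +$4.38B.
Δexcess reserves = Δreserves − Δrequired = −$128B − (+$4.38B) = -$132.38 billion.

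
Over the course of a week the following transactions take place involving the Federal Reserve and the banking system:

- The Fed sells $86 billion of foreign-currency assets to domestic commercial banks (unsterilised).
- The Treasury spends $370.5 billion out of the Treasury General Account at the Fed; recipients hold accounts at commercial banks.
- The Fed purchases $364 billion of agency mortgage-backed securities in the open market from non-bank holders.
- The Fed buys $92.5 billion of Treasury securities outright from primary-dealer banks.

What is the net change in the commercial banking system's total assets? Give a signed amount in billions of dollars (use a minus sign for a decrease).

Fed balance sheet:
  Assets:      Securities +$456.5B, Foreign assets −$86B
  Liabilities: Bank reserves +$741B, Government deposits −$370.5B
Commercial banking system:
  Assets:      Reserves at CB +$741B, Securities −$92.5B, Foreign assets +$86B
  Liabilities: Checkable deposits +$734.5B
Change in total bank assets = +$734.5 billion.

+$734.5 billion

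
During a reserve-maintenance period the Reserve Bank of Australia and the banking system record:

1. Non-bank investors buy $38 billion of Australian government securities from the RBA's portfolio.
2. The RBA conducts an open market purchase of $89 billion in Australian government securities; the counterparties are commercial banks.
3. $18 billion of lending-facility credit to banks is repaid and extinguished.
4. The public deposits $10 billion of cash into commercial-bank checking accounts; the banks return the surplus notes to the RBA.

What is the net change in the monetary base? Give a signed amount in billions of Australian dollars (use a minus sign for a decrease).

+$33 billion

RBA balance sheet:
  Assets:      Securities +$51B, Loans to banks −$18B
  Liabilities: Bank reserves +$43B, Currency in circulation −$10B
Commercial banking system:
  Assets:      Reserves at CB +$43B, Securities −$89B
  Liabilities: Checkable deposits −$28B, Borrowings from CB −$18B
Monetary base = currency + reserves: −$10B + (+$43B) = +$33 billion.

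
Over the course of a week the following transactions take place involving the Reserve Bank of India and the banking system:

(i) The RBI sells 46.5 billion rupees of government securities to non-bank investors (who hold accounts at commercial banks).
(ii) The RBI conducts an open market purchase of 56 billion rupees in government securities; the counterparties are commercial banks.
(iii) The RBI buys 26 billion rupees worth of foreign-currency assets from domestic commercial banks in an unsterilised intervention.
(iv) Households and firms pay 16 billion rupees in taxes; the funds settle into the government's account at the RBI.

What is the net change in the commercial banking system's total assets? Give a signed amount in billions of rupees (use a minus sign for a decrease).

Asset sale (to non-banks) 46.5 billion rupees: bank balance sheets shrink → −46.5B.
OMO purchase (from banks) 56 billion rupees: just an asset swap on bank balance sheets → 0.
FX purchase 26 billion rupees: just an asset swap on bank balance sheets → 0.
Government account inflow 16 billion rupees: bank balance sheets shrink → −16B.
Net: −46.5 + 0 + 0 − 16 = -62.5 billion.

-62.5 billion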